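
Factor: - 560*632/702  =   - 2^6*3^ ( - 3) * 5^1*7^1*13^( - 1)*79^1 = - 176960/351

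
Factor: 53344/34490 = 2^4 *5^( - 1 )*1667^1*3449^(- 1) = 26672/17245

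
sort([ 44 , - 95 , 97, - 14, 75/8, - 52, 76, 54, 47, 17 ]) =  [ - 95, - 52,- 14, 75/8, 17,44, 47, 54, 76, 97]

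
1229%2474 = 1229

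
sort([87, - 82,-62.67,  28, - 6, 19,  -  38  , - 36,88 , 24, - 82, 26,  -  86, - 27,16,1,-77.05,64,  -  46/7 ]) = [ - 86,-82, - 82, -77.05, - 62.67, - 38, - 36,  -  27, - 46/7, - 6,  1, 16, 19,  24,26,28,64 , 87,88 ] 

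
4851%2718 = 2133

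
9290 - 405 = 8885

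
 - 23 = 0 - 23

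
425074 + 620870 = 1045944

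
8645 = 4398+4247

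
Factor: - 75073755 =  - 3^1 * 5^1 *1109^1*4513^1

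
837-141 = 696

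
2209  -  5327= - 3118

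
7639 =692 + 6947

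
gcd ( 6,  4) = 2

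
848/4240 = 1/5 = 0.20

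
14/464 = 7/232 = 0.03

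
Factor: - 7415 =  - 5^1*1483^1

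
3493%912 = 757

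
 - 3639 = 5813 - 9452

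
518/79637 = 518/79637 = 0.01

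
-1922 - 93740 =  - 95662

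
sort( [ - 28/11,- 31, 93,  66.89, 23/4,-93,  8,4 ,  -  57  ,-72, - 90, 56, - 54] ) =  [-93, - 90,-72,-57, - 54, - 31 , - 28/11, 4, 23/4 , 8,  56, 66.89, 93]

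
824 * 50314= 41458736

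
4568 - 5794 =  - 1226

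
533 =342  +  191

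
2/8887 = 2/8887  =  0.00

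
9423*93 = 876339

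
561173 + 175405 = 736578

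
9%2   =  1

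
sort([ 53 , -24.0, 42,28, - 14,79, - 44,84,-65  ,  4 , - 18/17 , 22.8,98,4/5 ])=[ - 65,-44,-24.0,-14,-18/17, 4/5, 4,22.8,28, 42,53,  79,84,98 ] 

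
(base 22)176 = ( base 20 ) 1c4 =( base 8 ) 1204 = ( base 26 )OK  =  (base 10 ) 644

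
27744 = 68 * 408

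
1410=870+540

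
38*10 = 380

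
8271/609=13 + 118/203 = 13.58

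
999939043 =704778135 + 295160908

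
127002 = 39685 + 87317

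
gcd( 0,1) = 1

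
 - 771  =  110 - 881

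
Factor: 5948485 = 5^1*41^1*29017^1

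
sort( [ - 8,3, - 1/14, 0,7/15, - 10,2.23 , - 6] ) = [ - 10, - 8, - 6, - 1/14,0,7/15,2.23, 3 ] 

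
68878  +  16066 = 84944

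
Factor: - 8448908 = -2^2 * 13^1*47^1*3457^1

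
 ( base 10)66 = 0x42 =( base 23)2k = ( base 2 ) 1000010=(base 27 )2c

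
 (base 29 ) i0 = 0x20a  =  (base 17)1dc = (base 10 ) 522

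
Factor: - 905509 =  -11^1  *263^1*313^1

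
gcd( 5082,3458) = 14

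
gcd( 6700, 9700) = 100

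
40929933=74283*551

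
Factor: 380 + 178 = 558 = 2^1*3^2 * 31^1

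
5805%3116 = 2689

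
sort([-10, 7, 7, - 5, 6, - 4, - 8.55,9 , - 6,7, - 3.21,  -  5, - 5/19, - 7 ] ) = [ - 10,  -  8.55, - 7, - 6, - 5 ,-5 , - 4, - 3.21, - 5/19,  6, 7 , 7,  7, 9 ] 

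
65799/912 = 72 + 45/304 = 72.15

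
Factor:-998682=  -  2^1*3^1*17^1*9791^1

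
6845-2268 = 4577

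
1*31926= 31926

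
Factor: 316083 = 3^1*105361^1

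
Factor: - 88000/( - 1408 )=125/2 = 2^ ( -1 )*5^3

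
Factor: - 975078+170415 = -804663 = -  3^2*29^1*3083^1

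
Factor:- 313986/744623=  - 2^1*3^1*11^(-1)*43^1*139^( - 1 )*487^(-1)*1217^1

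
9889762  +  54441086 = 64330848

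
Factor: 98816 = 2^9*193^1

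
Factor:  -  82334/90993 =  - 11762/12999= - 2^1*3^( - 1)*7^( - 1) * 619^( - 1)*5881^1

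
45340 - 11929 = 33411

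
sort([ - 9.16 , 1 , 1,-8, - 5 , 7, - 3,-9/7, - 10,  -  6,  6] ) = [ - 10, - 9.16,- 8,  -  6,-5, - 3,-9/7, 1, 1, 6,7 ] 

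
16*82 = 1312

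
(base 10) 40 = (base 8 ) 50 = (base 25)1f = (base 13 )31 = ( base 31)19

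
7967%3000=1967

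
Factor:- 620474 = - 2^1*310237^1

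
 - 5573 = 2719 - 8292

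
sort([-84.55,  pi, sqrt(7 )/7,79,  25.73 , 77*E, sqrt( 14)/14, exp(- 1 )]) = [ -84.55, sqrt( 14)/14,exp( - 1 ), sqrt(7) /7,pi, 25.73,  79, 77 * E]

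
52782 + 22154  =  74936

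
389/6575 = 389/6575 = 0.06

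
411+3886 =4297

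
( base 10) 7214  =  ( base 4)1300232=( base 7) 30014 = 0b1110000101110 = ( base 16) 1C2E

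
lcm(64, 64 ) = 64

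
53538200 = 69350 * 772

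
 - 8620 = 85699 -94319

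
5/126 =5/126 = 0.04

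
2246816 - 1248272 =998544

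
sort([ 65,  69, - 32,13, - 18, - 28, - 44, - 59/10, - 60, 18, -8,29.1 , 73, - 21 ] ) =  [ - 60 , - 44, - 32, - 28, - 21, - 18 ,- 8,  -  59/10,  13, 18, 29.1,65,69, 73 ]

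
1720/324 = 5 + 25/81 = 5.31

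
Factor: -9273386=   -  2^1 * 4636693^1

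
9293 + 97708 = 107001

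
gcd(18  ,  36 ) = 18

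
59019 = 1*59019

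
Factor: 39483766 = 2^1*7^1*349^1 * 8081^1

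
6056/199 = 6056/199 = 30.43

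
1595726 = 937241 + 658485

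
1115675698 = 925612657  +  190063041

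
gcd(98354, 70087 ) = 1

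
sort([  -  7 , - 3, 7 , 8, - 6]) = [ -7, - 6, - 3,  7, 8]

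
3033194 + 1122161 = 4155355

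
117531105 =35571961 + 81959144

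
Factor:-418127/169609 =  - 461/187 = - 11^( - 1)*17^( - 1 )*461^1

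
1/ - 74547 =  - 1/74547= - 0.00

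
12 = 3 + 9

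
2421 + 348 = 2769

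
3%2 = 1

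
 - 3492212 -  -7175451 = 3683239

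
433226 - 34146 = 399080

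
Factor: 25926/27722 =3^1 * 29^1*83^( - 1)*149^1 * 167^( - 1 )=12963/13861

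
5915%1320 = 635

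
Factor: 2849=7^1*11^1 *37^1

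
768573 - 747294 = 21279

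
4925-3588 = 1337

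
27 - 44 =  - 17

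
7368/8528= 921/1066= 0.86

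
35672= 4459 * 8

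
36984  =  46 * 804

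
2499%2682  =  2499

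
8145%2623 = 276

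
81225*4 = 324900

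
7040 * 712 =5012480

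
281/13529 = 281/13529 = 0.02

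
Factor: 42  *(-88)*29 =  - 107184= - 2^4*3^1 *7^1*11^1*29^1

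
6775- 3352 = 3423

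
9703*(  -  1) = - 9703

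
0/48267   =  0 = 0.00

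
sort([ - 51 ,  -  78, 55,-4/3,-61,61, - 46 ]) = [ - 78,-61, - 51, - 46,-4/3, 55,61 ] 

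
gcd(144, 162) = 18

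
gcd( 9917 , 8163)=1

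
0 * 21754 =0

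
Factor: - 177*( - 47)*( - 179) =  - 3^1*47^1 * 59^1*179^1 = - 1489101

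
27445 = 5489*5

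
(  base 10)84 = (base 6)220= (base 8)124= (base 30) 2o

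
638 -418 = 220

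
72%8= 0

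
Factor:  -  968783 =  - 23^1*73^1 *577^1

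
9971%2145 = 1391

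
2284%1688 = 596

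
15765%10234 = 5531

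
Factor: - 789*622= -2^1*3^1*263^1*311^1 = - 490758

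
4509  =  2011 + 2498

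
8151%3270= 1611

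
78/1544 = 39/772 = 0.05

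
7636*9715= 74183740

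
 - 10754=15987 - 26741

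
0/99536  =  0 = 0.00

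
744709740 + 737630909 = 1482340649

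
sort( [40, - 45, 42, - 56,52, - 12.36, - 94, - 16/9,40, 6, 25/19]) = [ - 94, - 56, - 45,-12.36,-16/9,25/19,6, 40,40,42, 52 ] 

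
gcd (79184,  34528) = 16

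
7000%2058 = 826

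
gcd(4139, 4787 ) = 1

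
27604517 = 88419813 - 60815296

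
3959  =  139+3820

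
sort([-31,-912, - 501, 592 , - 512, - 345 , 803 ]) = [ - 912,-512,  -  501, - 345 , - 31,592, 803]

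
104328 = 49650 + 54678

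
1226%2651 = 1226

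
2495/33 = 75 + 20/33 = 75.61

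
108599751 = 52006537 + 56593214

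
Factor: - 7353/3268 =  - 2^ ( - 2 )*3^2 = - 9/4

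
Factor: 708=2^2*3^1 * 59^1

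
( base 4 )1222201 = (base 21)f9d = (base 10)6817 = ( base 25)amh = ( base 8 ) 15241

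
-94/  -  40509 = 94/40509 = 0.00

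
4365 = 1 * 4365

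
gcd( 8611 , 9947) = 1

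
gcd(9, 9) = 9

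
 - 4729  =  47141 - 51870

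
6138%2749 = 640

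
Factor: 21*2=42  =  2^1  *3^1*7^1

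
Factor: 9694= 2^1*37^1*131^1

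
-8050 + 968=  - 7082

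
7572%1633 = 1040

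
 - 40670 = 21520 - 62190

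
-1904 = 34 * ( - 56 )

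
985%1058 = 985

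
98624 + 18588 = 117212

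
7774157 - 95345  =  7678812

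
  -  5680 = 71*( - 80) 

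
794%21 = 17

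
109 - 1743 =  - 1634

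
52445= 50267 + 2178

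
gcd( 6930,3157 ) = 77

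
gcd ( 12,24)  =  12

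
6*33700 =202200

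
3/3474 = 1/1158 = 0.00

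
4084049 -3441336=642713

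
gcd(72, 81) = 9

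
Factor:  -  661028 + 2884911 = 2223883^1=2223883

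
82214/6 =41107/3 = 13702.33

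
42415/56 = 757 + 23/56   =  757.41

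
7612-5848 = 1764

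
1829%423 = 137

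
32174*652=20977448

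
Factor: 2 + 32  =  2^1*17^1= 34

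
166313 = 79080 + 87233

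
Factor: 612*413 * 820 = 2^4 * 3^2 * 5^1 * 7^1* 17^1*41^1 * 59^1 = 207259920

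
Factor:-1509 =- 3^1*503^1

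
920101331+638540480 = 1558641811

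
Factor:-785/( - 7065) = 1/9 = 3^(-2)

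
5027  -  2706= 2321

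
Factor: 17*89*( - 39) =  - 3^1*13^1*17^1 * 89^1 = - 59007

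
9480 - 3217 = 6263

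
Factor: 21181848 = 2^3*3^1*882577^1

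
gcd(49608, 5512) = 5512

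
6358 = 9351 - 2993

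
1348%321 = 64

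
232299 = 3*77433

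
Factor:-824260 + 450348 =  - 373912 =- 2^3*7^1*11^1 * 607^1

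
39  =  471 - 432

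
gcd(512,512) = 512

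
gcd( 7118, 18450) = 2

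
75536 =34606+40930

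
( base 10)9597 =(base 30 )AJR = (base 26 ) E53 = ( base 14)36d7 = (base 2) 10010101111101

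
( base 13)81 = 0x69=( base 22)4H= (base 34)33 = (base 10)105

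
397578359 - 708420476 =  - 310842117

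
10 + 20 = 30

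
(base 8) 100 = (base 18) 3a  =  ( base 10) 64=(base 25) 2e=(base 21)31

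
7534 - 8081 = - 547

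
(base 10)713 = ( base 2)1011001001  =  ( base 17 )27g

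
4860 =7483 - 2623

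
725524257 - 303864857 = 421659400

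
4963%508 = 391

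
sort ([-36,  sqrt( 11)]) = [- 36,sqrt( 11 ) ] 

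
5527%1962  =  1603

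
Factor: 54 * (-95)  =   - 2^1*3^3 *5^1 * 19^1 = - 5130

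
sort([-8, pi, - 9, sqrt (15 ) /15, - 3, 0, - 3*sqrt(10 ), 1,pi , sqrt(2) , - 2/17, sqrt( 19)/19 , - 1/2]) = [ - 3*sqrt( 10), - 9,-8 , - 3, - 1/2, - 2/17,0 , sqrt(19 )/19,sqrt( 15)/15,1,sqrt( 2), pi, pi ] 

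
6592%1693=1513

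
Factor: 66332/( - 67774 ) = - 46/47=-2^1*23^1* 47^( - 1) 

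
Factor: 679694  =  2^1*17^1*19991^1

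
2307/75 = 30 + 19/25 = 30.76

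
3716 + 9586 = 13302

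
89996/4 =22499 = 22499.00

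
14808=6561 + 8247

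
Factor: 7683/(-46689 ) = - 13^1*79^( - 1) = -13/79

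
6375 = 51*125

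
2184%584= 432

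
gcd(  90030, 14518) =2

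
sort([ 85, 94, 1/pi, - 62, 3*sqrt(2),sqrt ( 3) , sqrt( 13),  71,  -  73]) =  [ - 73, - 62, 1/pi, sqrt(3), sqrt( 13 ),3*sqrt( 2 ), 71,85,94 ] 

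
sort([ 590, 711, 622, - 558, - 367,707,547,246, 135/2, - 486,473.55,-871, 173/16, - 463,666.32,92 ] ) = [  -  871, - 558,-486, - 463,- 367,173/16,135/2 , 92,246,473.55,547, 590,622, 666.32, 707,711]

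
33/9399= 11/3133= 0.00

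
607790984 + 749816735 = 1357607719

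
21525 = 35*615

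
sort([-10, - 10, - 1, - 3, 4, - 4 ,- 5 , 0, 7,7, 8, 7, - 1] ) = [  -  10, - 10, - 5,  -  4 , - 3, - 1, - 1,0,  4,7, 7 , 7,  8]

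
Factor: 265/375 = 3^(  -  1 )*5^(- 2)*53^1  =  53/75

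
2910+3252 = 6162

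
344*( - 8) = -2752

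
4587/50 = 91 + 37/50 = 91.74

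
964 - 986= - 22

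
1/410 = 1/410= 0.00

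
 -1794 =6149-7943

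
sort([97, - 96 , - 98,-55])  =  [ - 98, - 96, -55, 97] 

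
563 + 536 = 1099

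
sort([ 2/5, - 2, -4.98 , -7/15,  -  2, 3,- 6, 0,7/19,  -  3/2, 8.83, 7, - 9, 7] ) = [-9,  -  6,  -  4.98 ,-2, - 2, - 3/2,  -  7/15,0,7/19, 2/5, 3, 7,7,8.83]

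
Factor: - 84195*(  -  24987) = 2103780465 = 3^3*5^1*1871^1*8329^1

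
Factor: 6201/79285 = 3^2*5^ ( - 1)*13^1 * 53^1 *101^( - 1)*157^( - 1) 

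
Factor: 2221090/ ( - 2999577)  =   - 2^1  *3^( - 1 )*5^1*7^( - 1)*142837^( - 1)*222109^1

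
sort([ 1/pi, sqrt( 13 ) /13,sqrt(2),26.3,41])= [ sqrt( 13 )/13,1/pi,sqrt( 2), 26.3,41]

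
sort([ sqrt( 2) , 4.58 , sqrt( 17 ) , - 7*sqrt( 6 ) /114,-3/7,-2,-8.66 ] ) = [ - 8.66,-2, - 3/7,-7*sqrt( 6)/114,sqrt( 2 ) , sqrt(17),4.58 ] 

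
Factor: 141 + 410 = 19^1 * 29^1 = 551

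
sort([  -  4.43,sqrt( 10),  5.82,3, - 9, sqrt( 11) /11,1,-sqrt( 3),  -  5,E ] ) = [ - 9, - 5,  -  4.43, - sqrt (3 ) , sqrt( 11 )/11,1,E,3,sqrt(10 ) , 5.82]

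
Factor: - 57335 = - 5^1*11467^1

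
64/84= 16/21= 0.76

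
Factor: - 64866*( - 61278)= 3974858748 = 2^2*3^2 * 7^1*19^1*569^1* 1459^1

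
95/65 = 19/13= 1.46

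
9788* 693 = 6783084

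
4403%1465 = 8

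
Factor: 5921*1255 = 7430855 = 5^1*31^1*191^1*251^1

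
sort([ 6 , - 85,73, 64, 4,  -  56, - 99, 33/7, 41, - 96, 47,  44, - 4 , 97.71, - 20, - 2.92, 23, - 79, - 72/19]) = [ - 99, - 96, - 85, - 79,-56, - 20, - 4 ,  -  72/19, - 2.92, 4, 33/7, 6,23,  41, 44, 47  ,  64, 73, 97.71] 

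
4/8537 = 4/8537 = 0.00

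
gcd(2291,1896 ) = 79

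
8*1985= 15880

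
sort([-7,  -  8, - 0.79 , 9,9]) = [-8,-7, -0.79 , 9,9]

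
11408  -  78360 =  - 66952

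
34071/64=34071/64=532.36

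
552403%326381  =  226022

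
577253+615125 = 1192378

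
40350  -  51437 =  - 11087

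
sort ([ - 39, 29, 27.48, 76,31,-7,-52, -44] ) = [ - 52, - 44, - 39, - 7 , 27.48,29, 31,76 ]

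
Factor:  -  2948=  -  2^2*11^1*67^1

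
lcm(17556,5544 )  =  105336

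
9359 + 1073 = 10432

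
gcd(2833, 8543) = 1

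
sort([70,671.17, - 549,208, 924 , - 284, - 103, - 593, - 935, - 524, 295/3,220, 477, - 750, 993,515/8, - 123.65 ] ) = [ - 935, - 750, - 593 , - 549, - 524, - 284, - 123.65, - 103,515/8,70,295/3, 208,220, 477, 671.17,924,993 ]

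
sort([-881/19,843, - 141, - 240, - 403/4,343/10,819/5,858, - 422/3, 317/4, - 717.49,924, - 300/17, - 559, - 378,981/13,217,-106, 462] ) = [ - 717.49,-559,-378,  -  240, - 141, - 422/3, - 106 ,-403/4, - 881/19, - 300/17,  343/10,981/13,317/4,819/5,217,  462,843,858,924 ] 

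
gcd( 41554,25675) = 79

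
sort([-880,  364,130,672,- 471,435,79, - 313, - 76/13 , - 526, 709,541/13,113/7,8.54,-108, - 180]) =[ - 880,-526 , - 471  , - 313,-180,-108, - 76/13, 8.54, 113/7,541/13,79,130,364,435,672,709 ]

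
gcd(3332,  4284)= 476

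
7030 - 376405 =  - 369375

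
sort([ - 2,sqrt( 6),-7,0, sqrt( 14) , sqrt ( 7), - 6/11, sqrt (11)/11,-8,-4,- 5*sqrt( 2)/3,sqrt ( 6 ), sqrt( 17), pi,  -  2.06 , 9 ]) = [ - 8, - 7,-4, - 5 * sqrt( 2)/3, - 2.06,-2,-6/11,0, sqrt(11 ) /11, sqrt (6),  sqrt( 6),sqrt (7),pi,sqrt( 14), sqrt(17),9 ] 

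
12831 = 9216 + 3615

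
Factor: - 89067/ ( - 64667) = 3^1 * 11^1*  2699^1 *64667^ ( - 1)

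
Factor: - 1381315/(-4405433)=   5^1 *13^1  *79^1*269^1 * 4405433^(  -  1 ) 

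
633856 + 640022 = 1273878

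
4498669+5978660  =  10477329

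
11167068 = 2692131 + 8474937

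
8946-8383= 563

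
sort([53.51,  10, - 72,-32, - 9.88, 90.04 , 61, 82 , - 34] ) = [ - 72 , - 34, - 32, - 9.88 , 10,53.51,61, 82,90.04 ] 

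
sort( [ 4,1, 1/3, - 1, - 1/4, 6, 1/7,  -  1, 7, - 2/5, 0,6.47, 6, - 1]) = [ - 1, - 1, - 1, - 2/5, - 1/4,0,1/7,1/3,1,4,6,6,6.47, 7 ] 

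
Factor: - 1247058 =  - 2^1*3^2*  29^1 * 2389^1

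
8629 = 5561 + 3068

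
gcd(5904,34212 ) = 12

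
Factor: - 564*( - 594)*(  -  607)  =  - 2^3*3^4*11^1* 47^1*607^1 = - 203354712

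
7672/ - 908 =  - 1918/227 = - 8.45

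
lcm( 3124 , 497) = 21868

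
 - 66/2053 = - 1 + 1987/2053 = -  0.03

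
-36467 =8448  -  44915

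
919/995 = 919/995 = 0.92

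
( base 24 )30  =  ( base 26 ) 2k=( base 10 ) 72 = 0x48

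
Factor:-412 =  - 2^2*103^1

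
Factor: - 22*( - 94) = 2^2*11^1*47^1 = 2068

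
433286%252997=180289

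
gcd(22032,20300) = 4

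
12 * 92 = 1104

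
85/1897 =85/1897  =  0.04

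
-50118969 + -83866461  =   - 133985430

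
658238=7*94034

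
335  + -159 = 176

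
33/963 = 11/321 =0.03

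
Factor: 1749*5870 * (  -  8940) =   -  91783672200 = - 2^3*3^2 * 5^2 * 11^1 * 53^1 * 149^1*587^1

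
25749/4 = 25749/4=6437.25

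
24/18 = 4/3 = 1.33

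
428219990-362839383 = 65380607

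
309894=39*7946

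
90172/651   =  90172/651 = 138.51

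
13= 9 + 4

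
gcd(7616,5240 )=8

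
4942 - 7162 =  - 2220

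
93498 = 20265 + 73233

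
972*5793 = 5630796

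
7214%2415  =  2384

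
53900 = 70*770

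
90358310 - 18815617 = 71542693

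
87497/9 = 9721 + 8/9 = 9721.89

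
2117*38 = 80446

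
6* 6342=38052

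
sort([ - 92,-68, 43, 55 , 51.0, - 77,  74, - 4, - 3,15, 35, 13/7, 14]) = [ - 92, - 77, - 68, - 4, -3,13/7, 14,15, 35, 43,51.0,  55, 74]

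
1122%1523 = 1122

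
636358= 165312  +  471046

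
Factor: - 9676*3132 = -30305232 = - 2^4*3^3*29^1*41^1*59^1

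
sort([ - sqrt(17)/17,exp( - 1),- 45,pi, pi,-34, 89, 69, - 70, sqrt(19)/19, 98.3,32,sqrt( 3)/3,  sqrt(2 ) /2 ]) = [ - 70,-45, - 34, - sqrt( 17) /17,sqrt(19 )/19, exp( - 1 ), sqrt(3 )/3,sqrt( 2)/2, pi,pi, 32,69,89,98.3 ]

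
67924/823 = 67924/823 = 82.53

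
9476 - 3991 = 5485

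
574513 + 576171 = 1150684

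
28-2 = 26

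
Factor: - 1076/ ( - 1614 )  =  2/3 = 2^1*3^( - 1) 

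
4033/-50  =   - 81+17/50=   -80.66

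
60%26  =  8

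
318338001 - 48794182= 269543819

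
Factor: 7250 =2^1*5^3 * 29^1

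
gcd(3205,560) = 5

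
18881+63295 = 82176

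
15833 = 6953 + 8880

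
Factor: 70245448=2^3*7^1*13^1*47^1*2053^1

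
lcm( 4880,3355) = 53680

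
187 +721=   908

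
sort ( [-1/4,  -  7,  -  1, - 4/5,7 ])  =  [-7, - 1,-4/5, - 1/4,7 ] 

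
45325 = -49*( -925)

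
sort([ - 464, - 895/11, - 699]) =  [ - 699, -464, - 895/11]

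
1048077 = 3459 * 303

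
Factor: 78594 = 2^1*3^1*13099^1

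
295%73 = 3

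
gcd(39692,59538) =19846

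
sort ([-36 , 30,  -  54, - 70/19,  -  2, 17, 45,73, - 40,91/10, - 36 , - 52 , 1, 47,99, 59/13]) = [ - 54, - 52,  -  40,-36,  -  36, - 70/19, - 2,1, 59/13, 91/10, 17, 30,45,47, 73,  99]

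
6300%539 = 371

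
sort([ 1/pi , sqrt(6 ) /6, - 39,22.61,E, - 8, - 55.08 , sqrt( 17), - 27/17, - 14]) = [ - 55.08, - 39, - 14, - 8 ,-27/17,1/pi,  sqrt( 6 ) /6,E,sqrt(17), 22.61]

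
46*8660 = 398360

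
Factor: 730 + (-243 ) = 487^1 = 487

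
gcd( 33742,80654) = 2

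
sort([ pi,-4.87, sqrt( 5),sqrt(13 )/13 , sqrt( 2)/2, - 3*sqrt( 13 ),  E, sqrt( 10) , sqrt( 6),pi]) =[ - 3*sqrt( 13), - 4.87, sqrt ( 13) /13, sqrt( 2 )/2, sqrt( 5 ),  sqrt ( 6),E,pi, pi , sqrt(10) ] 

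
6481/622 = 6481/622 = 10.42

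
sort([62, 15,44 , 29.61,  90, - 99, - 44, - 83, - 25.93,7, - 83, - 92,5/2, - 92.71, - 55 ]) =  [- 99, - 92.71, - 92, - 83, - 83, - 55, - 44, - 25.93 , 5/2, 7,  15, 29.61, 44,62,90 ]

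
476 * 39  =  18564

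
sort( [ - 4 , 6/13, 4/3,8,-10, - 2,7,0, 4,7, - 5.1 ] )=[ - 10, - 5.1,- 4, - 2,  0,  6/13, 4/3, 4, 7,7, 8 ] 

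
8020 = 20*401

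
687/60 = 229/20 = 11.45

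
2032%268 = 156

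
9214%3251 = 2712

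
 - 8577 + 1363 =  - 7214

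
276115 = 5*55223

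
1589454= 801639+787815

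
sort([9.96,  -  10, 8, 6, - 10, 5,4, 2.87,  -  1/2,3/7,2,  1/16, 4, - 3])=[-10, - 10, - 3,  -  1/2, 1/16, 3/7,2, 2.87,  4,4, 5,6, 8, 9.96]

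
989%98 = 9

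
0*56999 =0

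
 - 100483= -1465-99018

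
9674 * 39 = 377286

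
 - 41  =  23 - 64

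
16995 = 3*5665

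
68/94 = 34/47 = 0.72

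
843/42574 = 843/42574  =  0.02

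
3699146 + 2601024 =6300170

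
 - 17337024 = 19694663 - 37031687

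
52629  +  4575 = 57204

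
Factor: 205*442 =90610  =  2^1 * 5^1*13^1 * 17^1 * 41^1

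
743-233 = 510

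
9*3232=29088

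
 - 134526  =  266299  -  400825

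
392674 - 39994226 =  - 39601552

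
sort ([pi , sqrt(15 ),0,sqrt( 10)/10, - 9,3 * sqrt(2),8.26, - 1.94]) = [ - 9, - 1.94 , 0, sqrt(10)/10, pi, sqrt( 15), 3*sqrt( 2 ), 8.26]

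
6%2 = 0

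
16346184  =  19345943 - 2999759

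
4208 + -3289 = 919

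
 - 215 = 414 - 629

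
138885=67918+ 70967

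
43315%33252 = 10063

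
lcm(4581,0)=0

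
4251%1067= 1050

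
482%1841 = 482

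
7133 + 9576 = 16709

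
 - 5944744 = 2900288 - 8845032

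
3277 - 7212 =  - 3935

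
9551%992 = 623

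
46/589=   46/589=0.08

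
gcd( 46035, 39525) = 465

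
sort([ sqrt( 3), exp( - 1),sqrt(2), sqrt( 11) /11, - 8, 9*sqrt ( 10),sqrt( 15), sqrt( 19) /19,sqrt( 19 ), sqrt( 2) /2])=[ - 8, sqrt( 19)/19,  sqrt( 11) /11, exp( - 1),sqrt( 2) /2, sqrt( 2), sqrt( 3), sqrt( 15), sqrt( 19), 9*sqrt( 10 )]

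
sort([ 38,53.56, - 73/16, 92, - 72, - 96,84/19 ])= [-96, - 72,  -  73/16, 84/19 , 38,53.56,92]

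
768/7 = 109 + 5/7 = 109.71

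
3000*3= 9000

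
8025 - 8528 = -503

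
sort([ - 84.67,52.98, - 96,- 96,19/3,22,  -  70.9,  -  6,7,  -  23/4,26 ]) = [  -  96,-96,-84.67, - 70.9,-6, - 23/4,19/3,7, 22,26,52.98]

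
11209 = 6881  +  4328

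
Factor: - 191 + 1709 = 1518 = 2^1*3^1 * 11^1 * 23^1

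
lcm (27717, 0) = 0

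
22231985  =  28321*785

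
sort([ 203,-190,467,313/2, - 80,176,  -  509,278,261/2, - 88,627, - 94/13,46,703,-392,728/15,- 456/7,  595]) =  [-509,-392, - 190, - 88,  -  80,-456/7, - 94/13,46, 728/15,  261/2,313/2 , 176,203,278 , 467 , 595,627, 703 ] 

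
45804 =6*7634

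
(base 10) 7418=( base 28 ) 9cq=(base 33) 6QQ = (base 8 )16372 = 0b1110011111010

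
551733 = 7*78819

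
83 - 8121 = - 8038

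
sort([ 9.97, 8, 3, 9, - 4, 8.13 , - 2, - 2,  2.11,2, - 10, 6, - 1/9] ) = [ - 10, - 4, - 2, - 2, - 1/9, 2,  2.11, 3, 6, 8, 8.13, 9, 9.97]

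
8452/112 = 2113/28= 75.46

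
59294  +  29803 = 89097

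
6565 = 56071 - 49506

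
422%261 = 161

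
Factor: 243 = 3^5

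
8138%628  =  602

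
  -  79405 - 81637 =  - 161042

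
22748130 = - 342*( -66515)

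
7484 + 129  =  7613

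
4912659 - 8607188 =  - 3694529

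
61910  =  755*82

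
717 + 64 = 781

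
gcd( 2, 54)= 2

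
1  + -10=-9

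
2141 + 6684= 8825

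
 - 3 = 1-4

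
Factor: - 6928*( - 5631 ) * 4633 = 2^4*3^1 * 41^1*113^1*433^1 * 1877^1 = 180740594544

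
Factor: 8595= 3^2*5^1*191^1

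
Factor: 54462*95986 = 2^2*3^1*11^1*29^1*313^1*4363^1=5227589532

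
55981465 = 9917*5645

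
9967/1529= 9967/1529= 6.52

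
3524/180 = 19  +  26/45 = 19.58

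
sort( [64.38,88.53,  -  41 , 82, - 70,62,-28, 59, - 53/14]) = [-70, - 41,  -  28,  -  53/14 , 59, 62,64.38,82,88.53]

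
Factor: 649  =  11^1 * 59^1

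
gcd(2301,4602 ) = 2301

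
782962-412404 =370558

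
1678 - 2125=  - 447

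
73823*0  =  0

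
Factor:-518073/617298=  -  2^(-1)*11^(  -  1 ) * 19^1*47^(  -  1)*61^1*149^1*199^( - 1) = - 172691/205766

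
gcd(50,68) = 2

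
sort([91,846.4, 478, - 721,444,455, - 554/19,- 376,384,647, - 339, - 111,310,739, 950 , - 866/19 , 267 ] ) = [ - 721, - 376, - 339,-111, - 866/19,-554/19,91,267 , 310,384,444,455,478,  647, 739,846.4, 950 ] 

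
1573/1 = 1573 = 1573.00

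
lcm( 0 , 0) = 0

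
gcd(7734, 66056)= 2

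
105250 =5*21050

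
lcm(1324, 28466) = 56932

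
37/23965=37/23965=0.00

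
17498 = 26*673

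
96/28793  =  96/28793 = 0.00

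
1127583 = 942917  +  184666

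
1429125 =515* 2775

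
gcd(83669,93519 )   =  1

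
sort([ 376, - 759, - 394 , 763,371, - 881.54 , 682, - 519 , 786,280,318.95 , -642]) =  [ - 881.54, - 759 ,  -  642,- 519, - 394,  280, 318.95,371, 376,  682, 763,786]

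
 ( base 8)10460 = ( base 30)4qk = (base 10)4400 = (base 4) 1010300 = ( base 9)6028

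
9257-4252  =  5005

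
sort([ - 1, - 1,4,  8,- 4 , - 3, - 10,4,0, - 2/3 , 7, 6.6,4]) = [ - 10, - 4, - 3, - 1, - 1,-2/3, 0,4,  4, 4, 6.6,7,8]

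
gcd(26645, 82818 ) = 1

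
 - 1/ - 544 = 1/544 = 0.00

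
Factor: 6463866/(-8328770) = - 3231933/4164385=-  3^1*5^( - 1)*31^( - 1)*67^( - 1)*401^( -1 )*1077311^1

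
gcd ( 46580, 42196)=548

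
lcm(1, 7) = 7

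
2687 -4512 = - 1825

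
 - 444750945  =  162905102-607656047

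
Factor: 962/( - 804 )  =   - 481/402= - 2^( - 1)*3^(  -  1 )*13^1 * 37^1*67^( - 1 ) 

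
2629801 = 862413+1767388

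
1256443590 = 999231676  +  257211914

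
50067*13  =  650871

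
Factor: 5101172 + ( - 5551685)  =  -3^2 * 7^1*7151^1  =  - 450513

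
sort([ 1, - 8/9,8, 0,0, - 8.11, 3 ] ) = [ - 8.11,-8/9,0, 0,1,3, 8]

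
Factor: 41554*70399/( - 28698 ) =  - 1462680023/14349  =  -3^( - 1) * 7^1*79^1*89^1  *  113^1 * 263^1*4783^(-1)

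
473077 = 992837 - 519760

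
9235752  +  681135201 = 690370953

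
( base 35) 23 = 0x49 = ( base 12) 61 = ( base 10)73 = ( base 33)27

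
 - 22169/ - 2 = 22169/2 = 11084.50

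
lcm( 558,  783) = 48546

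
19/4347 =19/4347 = 0.00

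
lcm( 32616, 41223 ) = 2968056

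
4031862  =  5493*734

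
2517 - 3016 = - 499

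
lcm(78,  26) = 78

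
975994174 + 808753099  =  1784747273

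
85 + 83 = 168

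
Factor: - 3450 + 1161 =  - 2289=- 3^1*7^1*109^1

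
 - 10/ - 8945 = 2/1789= 0.00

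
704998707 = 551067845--153930862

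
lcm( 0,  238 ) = 0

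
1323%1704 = 1323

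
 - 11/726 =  - 1  +  65/66 =- 0.02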